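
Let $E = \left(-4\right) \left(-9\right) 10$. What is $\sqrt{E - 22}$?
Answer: $13 \sqrt{2} \approx 18.385$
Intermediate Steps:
$E = 360$ ($E = 36 \cdot 10 = 360$)
$\sqrt{E - 22} = \sqrt{360 - 22} = \sqrt{338} = 13 \sqrt{2}$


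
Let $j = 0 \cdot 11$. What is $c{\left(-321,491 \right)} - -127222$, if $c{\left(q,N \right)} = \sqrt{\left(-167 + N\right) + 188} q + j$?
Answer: $127222 - 5136 \sqrt{2} \approx 1.1996 \cdot 10^{5}$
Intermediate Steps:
$j = 0$
$c{\left(q,N \right)} = q \sqrt{21 + N}$ ($c{\left(q,N \right)} = \sqrt{\left(-167 + N\right) + 188} q + 0 = \sqrt{21 + N} q + 0 = q \sqrt{21 + N} + 0 = q \sqrt{21 + N}$)
$c{\left(-321,491 \right)} - -127222 = - 321 \sqrt{21 + 491} - -127222 = - 321 \sqrt{512} + 127222 = - 321 \cdot 16 \sqrt{2} + 127222 = - 5136 \sqrt{2} + 127222 = 127222 - 5136 \sqrt{2}$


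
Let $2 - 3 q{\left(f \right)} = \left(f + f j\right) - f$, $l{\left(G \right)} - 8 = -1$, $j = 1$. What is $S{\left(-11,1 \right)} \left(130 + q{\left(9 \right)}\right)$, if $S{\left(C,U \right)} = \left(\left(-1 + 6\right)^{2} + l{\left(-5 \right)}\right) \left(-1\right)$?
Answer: $- \frac{12256}{3} \approx -4085.3$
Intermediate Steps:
$l{\left(G \right)} = 7$ ($l{\left(G \right)} = 8 - 1 = 7$)
$S{\left(C,U \right)} = -32$ ($S{\left(C,U \right)} = \left(\left(-1 + 6\right)^{2} + 7\right) \left(-1\right) = \left(5^{2} + 7\right) \left(-1\right) = \left(25 + 7\right) \left(-1\right) = 32 \left(-1\right) = -32$)
$q{\left(f \right)} = \frac{2}{3} - \frac{f}{3}$ ($q{\left(f \right)} = \frac{2}{3} - \frac{\left(f + f 1\right) - f}{3} = \frac{2}{3} - \frac{\left(f + f\right) - f}{3} = \frac{2}{3} - \frac{2 f - f}{3} = \frac{2}{3} - \frac{f}{3}$)
$S{\left(-11,1 \right)} \left(130 + q{\left(9 \right)}\right) = - 32 \left(130 + \left(\frac{2}{3} - 3\right)\right) = - 32 \left(130 - \frac{7}{3}\right) = \left(-32\right) \frac{383}{3} = - \frac{12256}{3}$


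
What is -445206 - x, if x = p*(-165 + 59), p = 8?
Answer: -444358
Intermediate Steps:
x = -848 (x = 8*(-165 + 59) = 8*(-106) = -848)
-445206 - x = -445206 - 1*(-848) = -445206 + 848 = -444358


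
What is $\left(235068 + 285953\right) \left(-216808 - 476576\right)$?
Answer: $-361267625064$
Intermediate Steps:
$\left(235068 + 285953\right) \left(-216808 - 476576\right) = 521021 \left(-693384\right) = -361267625064$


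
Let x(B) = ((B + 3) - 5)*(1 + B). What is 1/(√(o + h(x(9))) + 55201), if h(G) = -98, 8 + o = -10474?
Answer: 55201/3047160981 - 46*I*√5/3047160981 ≈ 1.8116e-5 - 3.3756e-8*I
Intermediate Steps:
o = -10482 (o = -8 - 10474 = -10482)
x(B) = (1 + B)*(-2 + B) (x(B) = ((3 + B) - 5)*(1 + B) = (-2 + B)*(1 + B) = (1 + B)*(-2 + B))
1/(√(o + h(x(9))) + 55201) = 1/(√(-10482 - 98) + 55201) = 1/(√(-10580) + 55201) = 1/(46*I*√5 + 55201) = 1/(55201 + 46*I*√5)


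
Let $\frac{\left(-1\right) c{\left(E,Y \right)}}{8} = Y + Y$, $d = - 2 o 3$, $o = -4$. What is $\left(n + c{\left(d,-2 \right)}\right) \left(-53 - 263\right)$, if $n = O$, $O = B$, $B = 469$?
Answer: $-158316$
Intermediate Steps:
$d = 24$ ($d = \left(-2\right) \left(-4\right) 3 = 8 \cdot 3 = 24$)
$c{\left(E,Y \right)} = - 16 Y$ ($c{\left(E,Y \right)} = - 8 \left(Y + Y\right) = - 8 \cdot 2 Y = - 16 Y$)
$O = 469$
$n = 469$
$\left(n + c{\left(d,-2 \right)}\right) \left(-53 - 263\right) = \left(469 - -32\right) \left(-53 - 263\right) = \left(469 + 32\right) \left(-316\right) = 501 \left(-316\right) = -158316$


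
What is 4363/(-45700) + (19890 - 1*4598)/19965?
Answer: 122347421/182480100 ≈ 0.67047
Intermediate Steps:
4363/(-45700) + (19890 - 1*4598)/19965 = 4363*(-1/45700) + (19890 - 4598)*(1/19965) = -4363/45700 + 15292*(1/19965) = -4363/45700 + 15292/19965 = 122347421/182480100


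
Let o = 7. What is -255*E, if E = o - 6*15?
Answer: 21165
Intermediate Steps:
E = -83 (E = 7 - 6*15 = 7 - 90 = -83)
-255*E = -255*(-83) = 21165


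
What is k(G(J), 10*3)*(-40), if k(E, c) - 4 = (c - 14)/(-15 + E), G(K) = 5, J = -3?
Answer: -96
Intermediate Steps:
k(E, c) = 4 + (-14 + c)/(-15 + E) (k(E, c) = 4 + (c - 14)/(-15 + E) = 4 + (-14 + c)/(-15 + E))
k(G(J), 10*3)*(-40) = ((-74 + 10*3 + 4*5)/(-15 + 5))*(-40) = ((-74 + 30 + 20)/(-10))*(-40) = -1/10*(-24)*(-40) = (12/5)*(-40) = -96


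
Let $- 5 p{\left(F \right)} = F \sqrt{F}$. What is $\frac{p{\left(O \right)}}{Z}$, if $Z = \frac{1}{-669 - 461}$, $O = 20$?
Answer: $9040 \sqrt{5} \approx 20214.0$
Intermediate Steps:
$p{\left(F \right)} = - \frac{F^{\frac{3}{2}}}{5}$ ($p{\left(F \right)} = - \frac{F \sqrt{F}}{5} = - \frac{F^{\frac{3}{2}}}{5}$)
$Z = - \frac{1}{1130}$ ($Z = \frac{1}{-669 - 461} = \frac{1}{-1130} = - \frac{1}{1130} \approx -0.00088496$)
$\frac{p{\left(O \right)}}{Z} = \frac{\left(- \frac{1}{5}\right) 20^{\frac{3}{2}}}{- \frac{1}{1130}} = - \frac{40 \sqrt{5}}{5} \left(-1130\right) = - 8 \sqrt{5} \left(-1130\right) = 9040 \sqrt{5}$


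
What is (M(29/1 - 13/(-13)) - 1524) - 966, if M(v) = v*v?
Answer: -1590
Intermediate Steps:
M(v) = v²
(M(29/1 - 13/(-13)) - 1524) - 966 = ((29/1 - 13/(-13))² - 1524) - 966 = ((29*1 - 13*(-1/13))² - 1524) - 966 = ((29 + 1)² - 1524) - 966 = (30² - 1524) - 966 = (900 - 1524) - 966 = -624 - 966 = -1590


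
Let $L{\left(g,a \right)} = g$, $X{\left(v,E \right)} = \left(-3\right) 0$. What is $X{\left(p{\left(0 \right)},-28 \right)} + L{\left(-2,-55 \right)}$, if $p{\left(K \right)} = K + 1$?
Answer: $-2$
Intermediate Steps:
$p{\left(K \right)} = 1 + K$
$X{\left(v,E \right)} = 0$
$X{\left(p{\left(0 \right)},-28 \right)} + L{\left(-2,-55 \right)} = 0 - 2 = -2$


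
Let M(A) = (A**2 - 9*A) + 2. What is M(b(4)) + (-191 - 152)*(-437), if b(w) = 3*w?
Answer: 149929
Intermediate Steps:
M(A) = 2 + A**2 - 9*A
M(b(4)) + (-191 - 152)*(-437) = (2 + (3*4)**2 - 27*4) + (-191 - 152)*(-437) = (2 + 12**2 - 9*12) - 343*(-437) = (2 + 144 - 108) + 149891 = 38 + 149891 = 149929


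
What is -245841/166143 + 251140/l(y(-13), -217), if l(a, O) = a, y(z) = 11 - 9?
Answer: 6954110223/55381 ≈ 1.2557e+5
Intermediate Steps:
y(z) = 2
-245841/166143 + 251140/l(y(-13), -217) = -245841/166143 + 251140/2 = -245841*1/166143 + 251140*(1/2) = -81947/55381 + 125570 = 6954110223/55381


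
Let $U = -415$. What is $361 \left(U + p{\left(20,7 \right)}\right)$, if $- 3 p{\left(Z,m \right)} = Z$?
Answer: $- \frac{456665}{3} \approx -1.5222 \cdot 10^{5}$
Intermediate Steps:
$p{\left(Z,m \right)} = - \frac{Z}{3}$
$361 \left(U + p{\left(20,7 \right)}\right) = 361 \left(-415 - \frac{20}{3}\right) = 361 \left(- \frac{1265}{3}\right) = - \frac{456665}{3}$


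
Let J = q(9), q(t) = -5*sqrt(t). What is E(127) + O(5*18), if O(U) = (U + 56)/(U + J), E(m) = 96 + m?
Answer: 16871/75 ≈ 224.95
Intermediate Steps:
J = -15 (J = -5*sqrt(9) = -5*3 = -15)
O(U) = (56 + U)/(-15 + U) (O(U) = (U + 56)/(U - 15) = (56 + U)/(-15 + U))
E(127) + O(5*18) = (96 + 127) + (56 + 5*18)/(-15 + 5*18) = 223 + (56 + 90)/(-15 + 90) = 223 + 146/75 = 16871/75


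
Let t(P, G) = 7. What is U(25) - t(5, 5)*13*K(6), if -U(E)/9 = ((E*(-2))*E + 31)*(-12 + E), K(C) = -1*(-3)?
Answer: 142350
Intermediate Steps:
K(C) = 3
U(E) = -9*(-12 + E)*(31 - 2*E**2) (U(E) = -9*((E*(-2))*E + 31)*(-12 + E) = -9*((-2*E)*E + 31)*(-12 + E) = -9*(-2*E**2 + 31)*(-12 + E) = -9*(31 - 2*E**2)*(-12 + E) = -9*(-12 + E)*(31 - 2*E**2))
U(25) - t(5, 5)*13*K(6) = (3348 - 279*25 - 216*25**2 + 18*25**3) - 7*13*3 = (3348 - 6975 - 216*625 + 18*15625) - 91*3 = (3348 - 6975 - 135000 + 281250) - 1*273 = 142623 - 273 = 142350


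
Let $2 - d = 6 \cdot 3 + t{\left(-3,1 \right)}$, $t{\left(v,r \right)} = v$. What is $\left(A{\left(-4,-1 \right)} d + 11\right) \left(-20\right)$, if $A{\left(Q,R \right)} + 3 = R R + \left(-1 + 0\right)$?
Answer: $-1000$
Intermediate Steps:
$d = -13$ ($d = 2 - \left(6 \cdot 3 - 3\right) = 2 - \left(18 - 3\right) = 2 - 15 = -13$)
$A{\left(Q,R \right)} = -4 + R^{2}$ ($A{\left(Q,R \right)} = -3 + \left(R R + \left(-1 + 0\right)\right) = -3 + \left(R^{2} - 1\right) = -3 + \left(-1 + R^{2}\right) = -4 + R^{2}$)
$\left(A{\left(-4,-1 \right)} d + 11\right) \left(-20\right) = \left(\left(-4 + \left(-1\right)^{2}\right) \left(-13\right) + 11\right) \left(-20\right) = \left(\left(-4 + 1\right) \left(-13\right) + 11\right) \left(-20\right) = \left(\left(-3\right) \left(-13\right) + 11\right) \left(-20\right) = \left(39 + 11\right) \left(-20\right) = 50 \left(-20\right) = -1000$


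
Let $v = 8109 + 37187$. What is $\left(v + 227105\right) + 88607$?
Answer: $361008$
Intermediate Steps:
$v = 45296$
$\left(v + 227105\right) + 88607 = \left(45296 + 227105\right) + 88607 = 272401 + 88607 = 361008$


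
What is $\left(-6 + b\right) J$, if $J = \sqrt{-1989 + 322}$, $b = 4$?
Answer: $- 2 i \sqrt{1667} \approx - 81.658 i$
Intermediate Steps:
$J = i \sqrt{1667}$ ($J = \sqrt{-1667} = i \sqrt{1667} \approx 40.829 i$)
$\left(-6 + b\right) J = \left(-6 + 4\right) i \sqrt{1667} = - 2 i \sqrt{1667}$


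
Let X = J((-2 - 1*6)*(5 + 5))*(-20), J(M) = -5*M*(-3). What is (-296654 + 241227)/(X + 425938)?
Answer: -55427/449938 ≈ -0.12319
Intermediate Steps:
J(M) = 15*M
X = 24000 (X = (15*((-2 - 1*6)*(5 + 5)))*(-20) = (15*((-2 - 6)*10))*(-20) = (15*(-8*10))*(-20) = (15*(-80))*(-20) = -1200*(-20) = 24000)
(-296654 + 241227)/(X + 425938) = (-296654 + 241227)/(24000 + 425938) = -55427/449938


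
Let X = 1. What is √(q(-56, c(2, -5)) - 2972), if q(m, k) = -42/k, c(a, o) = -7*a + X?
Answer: I*√501722/13 ≈ 54.486*I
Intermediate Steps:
c(a, o) = 1 - 7*a (c(a, o) = -7*a + 1 = 1 - 7*a)
√(q(-56, c(2, -5)) - 2972) = √(-42/(1 - 7*2) - 2972) = √(-42/(1 - 14) - 2972) = √(-42/(-13) - 2972) = √(-42*(-1/13) - 2972) = √(42/13 - 2972) = √(-38594/13) = I*√501722/13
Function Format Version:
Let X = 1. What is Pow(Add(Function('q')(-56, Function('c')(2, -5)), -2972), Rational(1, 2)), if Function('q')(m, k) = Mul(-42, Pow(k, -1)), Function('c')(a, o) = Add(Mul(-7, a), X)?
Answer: Mul(Rational(1, 13), I, Pow(501722, Rational(1, 2))) ≈ Mul(54.486, I)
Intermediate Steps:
Function('c')(a, o) = Add(1, Mul(-7, a)) (Function('c')(a, o) = Add(Mul(-7, a), 1) = Add(1, Mul(-7, a)))
Pow(Add(Function('q')(-56, Function('c')(2, -5)), -2972), Rational(1, 2)) = Pow(Add(Mul(-42, Pow(Add(1, Mul(-7, 2)), -1)), -2972), Rational(1, 2)) = Pow(Add(Mul(-42, Pow(Add(1, -14), -1)), -2972), Rational(1, 2)) = Pow(Add(Mul(-42, Pow(-13, -1)), -2972), Rational(1, 2)) = Pow(Add(Mul(-42, Rational(-1, 13)), -2972), Rational(1, 2)) = Pow(Add(Rational(42, 13), -2972), Rational(1, 2)) = Pow(Rational(-38594, 13), Rational(1, 2)) = Mul(Rational(1, 13), I, Pow(501722, Rational(1, 2)))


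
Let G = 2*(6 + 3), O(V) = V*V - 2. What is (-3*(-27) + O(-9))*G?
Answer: 2880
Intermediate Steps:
O(V) = -2 + V² (O(V) = V² - 2 = -2 + V²)
G = 18 (G = 2*9 = 18)
(-3*(-27) + O(-9))*G = (-3*(-27) + (-2 + (-9)²))*18 = (81 + (-2 + 81))*18 = (81 + 79)*18 = 160*18 = 2880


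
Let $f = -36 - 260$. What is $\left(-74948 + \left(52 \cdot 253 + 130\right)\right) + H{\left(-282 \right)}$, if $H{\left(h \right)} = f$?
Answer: $-61958$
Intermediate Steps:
$f = -296$ ($f = -36 - 260 = -296$)
$H{\left(h \right)} = -296$
$\left(-74948 + \left(52 \cdot 253 + 130\right)\right) + H{\left(-282 \right)} = \left(-74948 + \left(52 \cdot 253 + 130\right)\right) - 296 = \left(-74948 + \left(13156 + 130\right)\right) - 296 = \left(-74948 + 13286\right) - 296 = -61662 - 296 = -61958$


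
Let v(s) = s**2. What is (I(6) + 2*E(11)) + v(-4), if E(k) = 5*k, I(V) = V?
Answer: 132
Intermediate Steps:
(I(6) + 2*E(11)) + v(-4) = (6 + 2*(5*11)) + (-4)**2 = (6 + 2*55) + 16 = (6 + 110) + 16 = 116 + 16 = 132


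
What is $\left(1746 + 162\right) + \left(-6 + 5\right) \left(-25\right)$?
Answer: $1933$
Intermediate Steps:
$\left(1746 + 162\right) + \left(-6 + 5\right) \left(-25\right) = 1908 - -25 = 1908 + 25 = 1933$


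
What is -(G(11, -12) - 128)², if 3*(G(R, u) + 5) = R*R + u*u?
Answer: -17956/9 ≈ -1995.1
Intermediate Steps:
G(R, u) = -5 + R²/3 + u²/3 (G(R, u) = -5 + (R*R + u*u)/3 = -5 + (R² + u²)/3 = -5 + (R²/3 + u²/3) = -5 + R²/3 + u²/3)
-(G(11, -12) - 128)² = -((-5 + (⅓)*11² + (⅓)*(-12)²) - 128)² = -((-5 + (⅓)*121 + (⅓)*144) - 128)² = -((-5 + 121/3 + 48) - 128)² = -(250/3 - 128)² = -(-134/3)² = -1*17956/9 = -17956/9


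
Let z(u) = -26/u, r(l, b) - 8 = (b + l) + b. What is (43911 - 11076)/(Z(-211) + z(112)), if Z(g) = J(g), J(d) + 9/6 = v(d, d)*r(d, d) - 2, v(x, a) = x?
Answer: 612920/2461597 ≈ 0.24899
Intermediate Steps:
r(l, b) = 8 + l + 2*b (r(l, b) = 8 + ((b + l) + b) = 8 + (l + 2*b) = 8 + l + 2*b)
J(d) = -7/2 + d*(8 + 3*d) (J(d) = -3/2 + (d*(8 + d + 2*d) - 2) = -3/2 + (d*(8 + 3*d) - 2) = -3/2 + (-2 + d*(8 + 3*d)) = -7/2 + d*(8 + 3*d))
Z(g) = -7/2 + g*(8 + 3*g)
(43911 - 11076)/(Z(-211) + z(112)) = (43911 - 11076)/((-7/2 - 211*(8 + 3*(-211))) - 26/112) = 32835/((-7/2 - 211*(8 - 633)) - 26*1/112) = 32835/((-7/2 - 211*(-625)) - 13/56) = 32835/((-7/2 + 131875) - 13/56) = 32835/(263743/2 - 13/56) = 32835/(7384791/56) = 32835*(56/7384791) = 612920/2461597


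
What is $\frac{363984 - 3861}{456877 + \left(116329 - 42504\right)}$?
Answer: $\frac{360123}{530702} \approx 0.67858$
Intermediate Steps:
$\frac{363984 - 3861}{456877 + \left(116329 - 42504\right)} = \frac{363984 + \left(-212912 + 209051\right)}{456877 + \left(116329 - 42504\right)} = \frac{363984 - 3861}{456877 + 73825} = \frac{360123}{530702}$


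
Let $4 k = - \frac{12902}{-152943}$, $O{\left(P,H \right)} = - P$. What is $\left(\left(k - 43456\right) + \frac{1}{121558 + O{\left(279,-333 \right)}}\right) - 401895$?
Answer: $- \frac{16521429403069379}{37097548194} \approx -4.4535 \cdot 10^{5}$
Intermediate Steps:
$k = \frac{6451}{305886}$ ($k = \frac{\left(-12902\right) \frac{1}{-152943}}{4} = \frac{\left(-12902\right) \left(- \frac{1}{152943}\right)}{4} = \frac{1}{4} \cdot \frac{12902}{152943} = \frac{6451}{305886} \approx 0.02109$)
$\left(\left(k - 43456\right) + \frac{1}{121558 + O{\left(279,-333 \right)}}\right) - 401895 = \left(\left(\frac{6451}{305886} - 43456\right) + \frac{1}{121558 - 279}\right) - 401895 = \left(- \frac{13292575565}{305886} + \frac{1}{121558 - 279}\right) - 401895 = \left(- \frac{13292575565}{305886} + \frac{1}{121279}\right) - 401895 = - \frac{1612110271641749}{37097548194} - 401895 = - \frac{16521429403069379}{37097548194}$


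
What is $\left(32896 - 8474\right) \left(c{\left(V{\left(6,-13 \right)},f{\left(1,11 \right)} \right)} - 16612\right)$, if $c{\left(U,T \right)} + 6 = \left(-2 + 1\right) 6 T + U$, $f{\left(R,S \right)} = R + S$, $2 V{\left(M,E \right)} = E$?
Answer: $-407761923$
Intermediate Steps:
$V{\left(M,E \right)} = \frac{E}{2}$
$c{\left(U,T \right)} = -6 + U - 6 T$ ($c{\left(U,T \right)} = -6 + \left(\left(-2 + 1\right) 6 T + U\right) = -6 + \left(\left(-1\right) 6 T + U\right) = -6 - \left(- U + 6 T\right) = -6 + U - 6 T$)
$\left(32896 - 8474\right) \left(c{\left(V{\left(6,-13 \right)},f{\left(1,11 \right)} \right)} - 16612\right) = \left(32896 - 8474\right) \left(\left(-6 + \frac{1}{2} \left(-13\right) - 6 \left(1 + 11\right)\right) - 16612\right) = 24422 \left(\left(-6 - \frac{13}{2} - 72\right) - 16612\right) = 24422 \left(- \frac{169}{2} - 16612\right) = 24422 \left(- \frac{33393}{2}\right) = -407761923$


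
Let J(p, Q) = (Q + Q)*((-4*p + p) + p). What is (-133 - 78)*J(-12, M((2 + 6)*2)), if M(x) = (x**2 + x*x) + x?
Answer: -5347584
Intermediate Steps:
M(x) = x + 2*x**2 (M(x) = (x**2 + x**2) + x = 2*x**2 + x = x + 2*x**2)
J(p, Q) = -4*Q*p (J(p, Q) = (2*Q)*(-3*p + p) = (2*Q)*(-2*p) = -4*Q*p)
(-133 - 78)*J(-12, M((2 + 6)*2)) = (-133 - 78)*(-4*((2 + 6)*2)*(1 + 2*((2 + 6)*2))*(-12)) = -(-844)*(8*2)*(1 + 2*(8*2))*(-12) = -(-844)*16*(1 + 2*16)*(-12) = -(-844)*16*(1 + 32)*(-12) = -(-844)*16*33*(-12) = -(-844)*528*(-12) = -211*25344 = -5347584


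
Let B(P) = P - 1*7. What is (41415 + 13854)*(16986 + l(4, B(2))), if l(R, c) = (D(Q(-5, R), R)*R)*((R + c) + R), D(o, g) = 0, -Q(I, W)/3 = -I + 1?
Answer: 938799234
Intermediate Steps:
Q(I, W) = -3 + 3*I (Q(I, W) = -3*(-I + 1) = -3*(1 - I) = -3 + 3*I)
B(P) = -7 + P (B(P) = P - 7 = -7 + P)
l(R, c) = 0 (l(R, c) = (0*R)*((R + c) + R) = 0*(c + 2*R) = 0)
(41415 + 13854)*(16986 + l(4, B(2))) = (41415 + 13854)*(16986 + 0) = 55269*16986 = 938799234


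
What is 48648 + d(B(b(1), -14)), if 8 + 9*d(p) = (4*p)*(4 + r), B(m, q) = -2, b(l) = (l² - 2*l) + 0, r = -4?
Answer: 437824/9 ≈ 48647.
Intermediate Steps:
b(l) = l² - 2*l
d(p) = -8/9 (d(p) = -8/9 + ((4*p)*(4 - 4))/9 = -8/9 + ((4*p)*0)/9 = -8/9 + (⅑)*0 = -8/9 + 0 = -8/9)
48648 + d(B(b(1), -14)) = 48648 - 8/9 = 437824/9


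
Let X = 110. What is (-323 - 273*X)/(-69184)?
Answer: 30353/69184 ≈ 0.43873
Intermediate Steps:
(-323 - 273*X)/(-69184) = (-323 - 273*110)/(-69184) = (-323 - 30030)*(-1/69184) = -30353*(-1/69184) = 30353/69184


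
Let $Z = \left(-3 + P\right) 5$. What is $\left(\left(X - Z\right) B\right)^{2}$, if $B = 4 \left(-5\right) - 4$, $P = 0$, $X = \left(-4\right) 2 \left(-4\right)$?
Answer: $1272384$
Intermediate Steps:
$X = 32$ ($X = \left(-8\right) \left(-4\right) = 32$)
$B = -24$ ($B = -20 - 4 = -24$)
$Z = -15$ ($Z = \left(-3 + 0\right) 5 = \left(-3\right) 5 = -15$)
$\left(\left(X - Z\right) B\right)^{2} = \left(\left(32 - -15\right) \left(-24\right)\right)^{2} = \left(\left(32 + 15\right) \left(-24\right)\right)^{2} = \left(47 \left(-24\right)\right)^{2} = \left(-1128\right)^{2} = 1272384$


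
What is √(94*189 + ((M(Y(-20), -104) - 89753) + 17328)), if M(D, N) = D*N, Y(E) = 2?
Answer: I*√54867 ≈ 234.24*I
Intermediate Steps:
√(94*189 + ((M(Y(-20), -104) - 89753) + 17328)) = √(94*189 + ((2*(-104) - 89753) + 17328)) = √(17766 + ((-208 - 89753) + 17328)) = √(17766 + (-89961 + 17328)) = √(17766 - 72633) = √(-54867) = I*√54867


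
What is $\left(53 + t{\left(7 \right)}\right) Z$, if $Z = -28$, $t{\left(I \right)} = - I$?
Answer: $-1288$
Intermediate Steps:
$\left(53 + t{\left(7 \right)}\right) Z = \left(53 - 7\right) \left(-28\right) = 46 \left(-28\right) = -1288$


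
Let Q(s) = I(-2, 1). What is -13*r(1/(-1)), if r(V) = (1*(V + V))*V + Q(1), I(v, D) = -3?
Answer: 13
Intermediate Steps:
Q(s) = -3
r(V) = -3 + 2*V² (r(V) = (1*(V + V))*V - 3 = (1*(2*V))*V - 3 = (2*V)*V - 3 = 2*V² - 3 = -3 + 2*V²)
-13*r(1/(-1)) = -13*(-3 + 2*(1/(-1))²) = -13*(-3 + 2*(-1)²) = -13*(-3 + 2*1) = -13*(-3 + 2) = -13*(-1) = 13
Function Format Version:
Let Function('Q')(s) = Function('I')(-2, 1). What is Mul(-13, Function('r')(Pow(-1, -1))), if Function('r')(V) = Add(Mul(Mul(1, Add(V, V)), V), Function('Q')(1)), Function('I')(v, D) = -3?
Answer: 13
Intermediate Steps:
Function('Q')(s) = -3
Function('r')(V) = Add(-3, Mul(2, Pow(V, 2))) (Function('r')(V) = Add(Mul(Mul(1, Add(V, V)), V), -3) = Add(Mul(Mul(1, Mul(2, V)), V), -3) = Add(Mul(Mul(2, V), V), -3) = Add(Mul(2, Pow(V, 2)), -3) = Add(-3, Mul(2, Pow(V, 2))))
Mul(-13, Function('r')(Pow(-1, -1))) = Mul(-13, Add(-3, Mul(2, Pow(Pow(-1, -1), 2)))) = Mul(-13, Add(-3, Mul(2, Pow(-1, 2)))) = Mul(-13, Add(-3, Mul(2, 1))) = Mul(-13, Add(-3, 2)) = Mul(-13, -1) = 13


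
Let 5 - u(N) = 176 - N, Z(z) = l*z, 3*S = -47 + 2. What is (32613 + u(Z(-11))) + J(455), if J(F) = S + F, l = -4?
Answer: 32926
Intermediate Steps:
S = -15 (S = (-47 + 2)/3 = (⅓)*(-45) = -15)
Z(z) = -4*z
J(F) = -15 + F
u(N) = -171 + N (u(N) = 5 - (176 - N) = 5 + (-176 + N) = -171 + N)
(32613 + u(Z(-11))) + J(455) = (32613 + (-171 - 4*(-11))) + (-15 + 455) = (32613 + (-171 + 44)) + 440 = (32613 - 127) + 440 = 32486 + 440 = 32926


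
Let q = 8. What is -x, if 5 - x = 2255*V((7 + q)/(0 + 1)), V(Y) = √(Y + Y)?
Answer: -5 + 2255*√30 ≈ 12346.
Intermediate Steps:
V(Y) = √2*√Y (V(Y) = √(2*Y) = √2*√Y)
x = 5 - 2255*√30 (x = 5 - 2255*√2*√((7 + 8)/(0 + 1)) = 5 - 2255*√2*√(15/1) = 5 - 2255*√2*√(15*1) = 5 - 2255*√2*√15 = 5 - 2255*√30 ≈ -12346.)
-x = -(5 - 2255*√30) = -5 + 2255*√30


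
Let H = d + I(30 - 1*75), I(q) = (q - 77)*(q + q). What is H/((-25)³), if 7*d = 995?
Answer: -15571/21875 ≈ -0.71182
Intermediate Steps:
d = 995/7 (d = (⅐)*995 = 995/7 ≈ 142.14)
I(q) = 2*q*(-77 + q) (I(q) = (-77 + q)*(2*q) = 2*q*(-77 + q))
H = 77855/7 (H = 995/7 + 2*(30 - 1*75)*(-77 + (30 - 1*75)) = 995/7 + 2*(30 - 75)*(-77 + (30 - 75)) = 995/7 + 2*(-45)*(-77 - 45) = 995/7 + 2*(-45)*(-122) = 995/7 + 10980 = 77855/7 ≈ 11122.)
H/((-25)³) = 77855/(7*((-25)³)) = (77855/7)/(-15625) = (77855/7)*(-1/15625) = -15571/21875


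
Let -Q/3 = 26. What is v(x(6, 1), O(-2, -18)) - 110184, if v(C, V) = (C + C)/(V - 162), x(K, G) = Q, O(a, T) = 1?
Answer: -17739468/161 ≈ -1.1018e+5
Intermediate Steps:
Q = -78 (Q = -3*26 = -78)
x(K, G) = -78
v(C, V) = 2*C/(-162 + V) (v(C, V) = (2*C)/(-162 + V) = 2*C/(-162 + V))
v(x(6, 1), O(-2, -18)) - 110184 = 2*(-78)/(-162 + 1) - 110184 = 2*(-78)/(-161) - 110184 = 2*(-78)*(-1/161) - 110184 = 156/161 - 110184 = -17739468/161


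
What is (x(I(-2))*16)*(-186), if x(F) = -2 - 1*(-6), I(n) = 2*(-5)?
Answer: -11904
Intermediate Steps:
I(n) = -10
x(F) = 4 (x(F) = -2 + 6 = 4)
(x(I(-2))*16)*(-186) = (4*16)*(-186) = 64*(-186) = -11904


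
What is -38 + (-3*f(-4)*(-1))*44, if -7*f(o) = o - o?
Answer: -38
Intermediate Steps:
f(o) = 0 (f(o) = -(o - o)/7 = -⅐*0 = 0)
-38 + (-3*f(-4)*(-1))*44 = -38 + (-3*0*(-1))*44 = -38 + (0*(-1))*44 = -38 + 0*44 = -38 + 0 = -38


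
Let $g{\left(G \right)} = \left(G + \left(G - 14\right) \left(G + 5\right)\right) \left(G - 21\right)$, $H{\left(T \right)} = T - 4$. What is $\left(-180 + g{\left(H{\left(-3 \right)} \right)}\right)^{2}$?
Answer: $1345600$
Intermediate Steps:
$H{\left(T \right)} = -4 + T$
$g{\left(G \right)} = \left(-21 + G\right) \left(G + \left(-14 + G\right) \left(5 + G\right)\right)$ ($g{\left(G \right)} = \left(G + \left(-14 + G\right) \left(5 + G\right)\right) \left(-21 + G\right) = \left(-21 + G\right) \left(G + \left(-14 + G\right) \left(5 + G\right)\right)$)
$\left(-180 + g{\left(H{\left(-3 \right)} \right)}\right)^{2} = \left(-180 + \left(1470 + \left(-4 - 3\right)^{3} - 29 \left(-4 - 3\right)^{2} + 98 \left(-4 - 3\right)\right)\right)^{2} = \left(-180 + \left(1470 + \left(-7\right)^{3} - 29 \left(-7\right)^{2} + 98 \left(-7\right)\right)\right)^{2} = \left(-180 - 980\right)^{2} = \left(-1160\right)^{2} = 1345600$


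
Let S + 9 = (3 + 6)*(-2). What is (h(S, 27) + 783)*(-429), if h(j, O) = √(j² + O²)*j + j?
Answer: -324324 + 312741*√2 ≈ 1.1796e+5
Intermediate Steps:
S = -27 (S = -9 + (3 + 6)*(-2) = -9 + 9*(-2) = -9 - 18 = -27)
h(j, O) = j + j*√(O² + j²) (h(j, O) = √(O² + j²)*j + j = j*√(O² + j²) + j = j + j*√(O² + j²))
(h(S, 27) + 783)*(-429) = (-27*(1 + √(27² + (-27)²)) + 783)*(-429) = (-27*(1 + √(729 + 729)) + 783)*(-429) = (-27*(1 + √1458) + 783)*(-429) = (-27*(1 + 27*√2) + 783)*(-429) = ((-27 - 729*√2) + 783)*(-429) = (756 - 729*√2)*(-429) = -324324 + 312741*√2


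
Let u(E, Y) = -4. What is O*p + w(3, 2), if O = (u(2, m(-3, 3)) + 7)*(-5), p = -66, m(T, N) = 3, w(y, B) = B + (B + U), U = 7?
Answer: 1001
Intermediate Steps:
w(y, B) = 7 + 2*B (w(y, B) = B + (B + 7) = B + (7 + B) = 7 + 2*B)
O = -15 (O = (-4 + 7)*(-5) = 3*(-5) = -15)
O*p + w(3, 2) = -15*(-66) + (7 + 2*2) = 990 + (7 + 4) = 990 + 11 = 1001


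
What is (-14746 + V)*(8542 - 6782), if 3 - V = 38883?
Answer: -94381760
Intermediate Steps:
V = -38880 (V = 3 - 1*38883 = 3 - 38883 = -38880)
(-14746 + V)*(8542 - 6782) = (-14746 - 38880)*(8542 - 6782) = -53626*1760 = -94381760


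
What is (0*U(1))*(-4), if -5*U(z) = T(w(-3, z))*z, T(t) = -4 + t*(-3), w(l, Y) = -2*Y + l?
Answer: 0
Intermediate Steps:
w(l, Y) = l - 2*Y
T(t) = -4 - 3*t
U(z) = -z*(5 + 6*z)/5 (U(z) = -(-4 - 3*(-3 - 2*z))*z/5 = -(-4 + (9 + 6*z))*z/5 = -(5 + 6*z)*z/5 = -z*(5 + 6*z)/5)
(0*U(1))*(-4) = (0*((1/5)*1*(-5 - 6*1)))*(-4) = (0*((1/5)*1*(-5 - 6)))*(-4) = (0*((1/5)*1*(-11)))*(-4) = (0*(-11/5))*(-4) = 0*(-4) = 0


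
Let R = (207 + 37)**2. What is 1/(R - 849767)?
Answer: -1/790231 ≈ -1.2655e-6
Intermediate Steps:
R = 59536 (R = 244**2 = 59536)
1/(R - 849767) = 1/(59536 - 849767) = 1/(-790231) = -1/790231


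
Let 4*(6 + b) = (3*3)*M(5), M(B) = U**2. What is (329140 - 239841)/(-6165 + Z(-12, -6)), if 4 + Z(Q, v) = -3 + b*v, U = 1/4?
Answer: -2857568/196379 ≈ -14.551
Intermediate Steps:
U = 1/4 (U = 1*(1/4) = 1/4 ≈ 0.25000)
M(B) = 1/16 (M(B) = (1/4)**2 = 1/16)
b = -375/64 (b = -6 + ((3*3)*(1/16))/4 = -6 + (9*(1/16))/4 = -6 + (1/4)*(9/16) = -6 + 9/64 = -375/64 ≈ -5.8594)
Z(Q, v) = -7 - 375*v/64 (Z(Q, v) = -4 + (-3 - 375*v/64) = -7 - 375*v/64)
(329140 - 239841)/(-6165 + Z(-12, -6)) = (329140 - 239841)/(-6165 + (-7 - 375/64*(-6))) = 89299/(-6165 + (-7 + 1125/32)) = 89299/(-6165 + 901/32) = 89299/(-196379/32) = 89299*(-32/196379) = -2857568/196379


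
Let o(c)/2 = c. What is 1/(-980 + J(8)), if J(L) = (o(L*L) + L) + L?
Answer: -1/836 ≈ -0.0011962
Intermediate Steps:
o(c) = 2*c
J(L) = 2*L + 2*L**2 (J(L) = (2*(L*L) + L) + L = (2*L**2 + L) + L = (L + 2*L**2) + L = 2*L + 2*L**2)
1/(-980 + J(8)) = 1/(-980 + 2*8*(1 + 8)) = 1/(-980 + 2*8*9) = 1/(-980 + 144) = 1/(-836) = -1/836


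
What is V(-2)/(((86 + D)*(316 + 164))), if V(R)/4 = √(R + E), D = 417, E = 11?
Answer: 1/20120 ≈ 4.9702e-5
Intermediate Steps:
V(R) = 4*√(11 + R) (V(R) = 4*√(R + 11) = 4*√(11 + R))
V(-2)/(((86 + D)*(316 + 164))) = (4*√(11 - 2))/(((86 + 417)*(316 + 164))) = (4*√9)/((503*480)) = (4*3)/241440 = 12*(1/241440) = 1/20120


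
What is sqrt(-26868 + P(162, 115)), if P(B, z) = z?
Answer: I*sqrt(26753) ≈ 163.56*I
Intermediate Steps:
sqrt(-26868 + P(162, 115)) = sqrt(-26868 + 115) = sqrt(-26753) = I*sqrt(26753)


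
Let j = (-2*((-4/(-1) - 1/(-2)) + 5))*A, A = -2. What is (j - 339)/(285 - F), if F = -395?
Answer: -301/680 ≈ -0.44265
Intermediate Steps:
j = 38 (j = -2*((-4/(-1) - 1/(-2)) + 5)*(-2) = -2*((-4*(-1) - 1*(-½)) + 5)*(-2) = -2*((4 + ½) + 5)*(-2) = -2*(9/2 + 5)*(-2) = -2*19/2*(-2) = -19*(-2) = 38)
(j - 339)/(285 - F) = (38 - 339)/(285 - 1*(-395)) = -301/(285 + 395) = -301/680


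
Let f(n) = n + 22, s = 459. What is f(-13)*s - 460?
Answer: 3671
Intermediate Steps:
f(n) = 22 + n
f(-13)*s - 460 = (22 - 13)*459 - 460 = 9*459 - 460 = 4131 - 460 = 3671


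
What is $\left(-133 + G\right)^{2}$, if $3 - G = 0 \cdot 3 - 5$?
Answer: $15625$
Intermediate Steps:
$G = 8$ ($G = 3 - \left(0 \cdot 3 - 5\right) = 3 - \left(0 - 5\right) = 3 - -5 = 3 + 5 = 8$)
$\left(-133 + G\right)^{2} = \left(-133 + 8\right)^{2} = \left(-125\right)^{2} = 15625$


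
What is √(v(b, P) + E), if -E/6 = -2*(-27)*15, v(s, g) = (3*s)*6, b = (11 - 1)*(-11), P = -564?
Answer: 6*I*√190 ≈ 82.704*I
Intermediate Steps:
b = -110 (b = 10*(-11) = -110)
v(s, g) = 18*s
E = -4860 (E = -6*(-2*(-27))*15 = -324*15 = -6*810 = -4860)
√(v(b, P) + E) = √(18*(-110) - 4860) = √(-1980 - 4860) = √(-6840) = 6*I*√190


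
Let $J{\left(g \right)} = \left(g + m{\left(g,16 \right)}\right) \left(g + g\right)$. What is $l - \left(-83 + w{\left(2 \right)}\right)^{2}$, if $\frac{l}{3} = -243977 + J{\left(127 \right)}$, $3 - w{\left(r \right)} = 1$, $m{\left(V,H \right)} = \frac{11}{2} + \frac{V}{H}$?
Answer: $- \frac{5051829}{8} \approx -6.3148 \cdot 10^{5}$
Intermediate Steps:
$m{\left(V,H \right)} = \frac{11}{2} + \frac{V}{H}$ ($m{\left(V,H \right)} = 11 \cdot \frac{1}{2} + \frac{V}{H} = \frac{11}{2} + \frac{V}{H}$)
$w{\left(r \right)} = 2$ ($w{\left(r \right)} = 3 - 1 = 2$)
$J{\left(g \right)} = 2 g \left(\frac{11}{2} + \frac{17 g}{16}\right)$ ($J{\left(g \right)} = \left(g + \left(\frac{11}{2} + \frac{g}{16}\right)\right) \left(g + g\right) = \left(g + \left(\frac{11}{2} + g \frac{1}{16}\right)\right) 2 g = \left(g + \left(\frac{11}{2} + \frac{g}{16}\right)\right) 2 g = \left(\frac{11}{2} + \frac{17 g}{16}\right) 2 g = 2 g \left(\frac{11}{2} + \frac{17 g}{16}\right)$)
$l = - \frac{4999341}{8}$ ($l = 3 \left(-243977 + \frac{1}{8} \cdot 127 \left(88 + 17 \cdot 127\right)\right) = 3 \left(-243977 + \frac{1}{8} \cdot 127 \left(88 + 2159\right)\right) = 3 \left(-243977 + \frac{1}{8} \cdot 127 \cdot 2247\right) = 3 \left(-243977 + \frac{285369}{8}\right) = 3 \left(- \frac{1666447}{8}\right) = - \frac{4999341}{8} \approx -6.2492 \cdot 10^{5}$)
$l - \left(-83 + w{\left(2 \right)}\right)^{2} = - \frac{4999341}{8} - \left(-83 + 2\right)^{2} = - \frac{4999341}{8} - \left(-81\right)^{2} = - \frac{4999341}{8} - 6561 = - \frac{5051829}{8}$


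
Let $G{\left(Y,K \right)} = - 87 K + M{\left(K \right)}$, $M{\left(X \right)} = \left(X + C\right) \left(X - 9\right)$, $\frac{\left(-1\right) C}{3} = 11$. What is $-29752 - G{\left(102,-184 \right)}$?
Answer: $-87641$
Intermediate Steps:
$C = -33$ ($C = \left(-3\right) 11 = -33$)
$M{\left(X \right)} = \left(-33 + X\right) \left(-9 + X\right)$ ($M{\left(X \right)} = \left(X - 33\right) \left(X - 9\right) = \left(-33 + X\right) \left(-9 + X\right)$)
$G{\left(Y,K \right)} = 297 + K^{2} - 129 K$ ($G{\left(Y,K \right)} = - 87 K + \left(297 + K^{2} - 42 K\right) = 297 + K^{2} - 129 K$)
$-29752 - G{\left(102,-184 \right)} = -29752 - \left(297 + \left(-184\right)^{2} - -23736\right) = -29752 - \left(297 + 33856 + 23736\right) = -29752 - 57889 = -87641$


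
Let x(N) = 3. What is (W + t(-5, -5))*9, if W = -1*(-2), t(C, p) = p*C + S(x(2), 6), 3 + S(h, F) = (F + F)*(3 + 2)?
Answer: 756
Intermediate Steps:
S(h, F) = -3 + 10*F (S(h, F) = -3 + (F + F)*(3 + 2) = -3 + (2*F)*5 = -3 + 10*F)
t(C, p) = 57 + C*p (t(C, p) = p*C + (-3 + 10*6) = C*p + (-3 + 60) = C*p + 57 = 57 + C*p)
W = 2
(W + t(-5, -5))*9 = (2 + (57 - 5*(-5)))*9 = (2 + (57 + 25))*9 = (2 + 82)*9 = 84*9 = 756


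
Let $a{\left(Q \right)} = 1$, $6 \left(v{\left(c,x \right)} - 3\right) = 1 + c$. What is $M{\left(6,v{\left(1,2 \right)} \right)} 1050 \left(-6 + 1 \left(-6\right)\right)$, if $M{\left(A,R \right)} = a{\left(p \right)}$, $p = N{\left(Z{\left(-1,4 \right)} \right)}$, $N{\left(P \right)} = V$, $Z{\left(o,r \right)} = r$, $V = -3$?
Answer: $-12600$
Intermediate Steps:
$v{\left(c,x \right)} = \frac{19}{6} + \frac{c}{6}$ ($v{\left(c,x \right)} = 3 + \frac{1 + c}{6} = 3 + \left(\frac{1}{6} + \frac{c}{6}\right) = \frac{19}{6} + \frac{c}{6}$)
$N{\left(P \right)} = -3$
$p = -3$
$M{\left(A,R \right)} = 1$
$M{\left(6,v{\left(1,2 \right)} \right)} 1050 \left(-6 + 1 \left(-6\right)\right) = 1 \cdot 1050 \left(-6 + 1 \left(-6\right)\right) = 1050 \left(-6 - 6\right) = 1050 \left(-12\right) = -12600$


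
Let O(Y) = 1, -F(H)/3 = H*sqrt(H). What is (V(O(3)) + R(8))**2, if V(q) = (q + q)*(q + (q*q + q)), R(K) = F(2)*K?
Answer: 4644 - 576*sqrt(2) ≈ 3829.4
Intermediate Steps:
F(H) = -3*H**(3/2) (F(H) = -3*H*sqrt(H) = -3*H**(3/2))
R(K) = -6*K*sqrt(2) (R(K) = (-6*sqrt(2))*K = -6*K*sqrt(2))
V(q) = 2*q*(q**2 + 2*q) (V(q) = (2*q)*(q + (q**2 + q)) = (2*q)*(q + (q + q**2)) = (2*q)*(q**2 + 2*q) = 2*q*(q**2 + 2*q))
(V(O(3)) + R(8))**2 = (2*1**2*(2 + 1) - 6*8*sqrt(2))**2 = (2*1*3 - 48*sqrt(2))**2 = (6 - 48*sqrt(2))**2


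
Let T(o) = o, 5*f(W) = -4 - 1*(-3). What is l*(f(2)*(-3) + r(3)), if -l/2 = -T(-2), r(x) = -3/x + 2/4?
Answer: -⅖ ≈ -0.40000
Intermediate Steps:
f(W) = -⅕ (f(W) = (-4 - 1*(-3))/5 = (-4 + 3)/5 = (⅕)*(-1) = -⅕)
r(x) = ½ - 3/x (r(x) = -3/x + 2*(¼) = -3/x + ½ = ½ - 3/x)
l = -4 (l = -(-2)*(-2) = -2*2 = -4)
l*(f(2)*(-3) + r(3)) = -4*(-⅕*(-3) + (½)*(-6 + 3)/3) = -4*(⅗ + (½)*(⅓)*(-3)) = -4*(⅗ - ½) = -4*⅒ = -⅖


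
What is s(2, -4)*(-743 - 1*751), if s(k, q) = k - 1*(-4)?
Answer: -8964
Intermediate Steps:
s(k, q) = 4 + k (s(k, q) = k + 4 = 4 + k)
s(2, -4)*(-743 - 1*751) = (4 + 2)*(-743 - 1*751) = 6*(-743 - 751) = 6*(-1494) = -8964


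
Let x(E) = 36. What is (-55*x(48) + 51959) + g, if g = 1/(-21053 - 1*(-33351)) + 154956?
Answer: 2520290631/12298 ≈ 2.0494e+5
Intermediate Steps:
g = 1905648889/12298 (g = 1/(-21053 + 33351) + 154956 = 1/12298 + 154956 = 1905648889/12298 ≈ 1.5496e+5)
(-55*x(48) + 51959) + g = (-55*36 + 51959) + 1905648889/12298 = (-1980 + 51959) + 1905648889/12298 = 49979 + 1905648889/12298 = 2520290631/12298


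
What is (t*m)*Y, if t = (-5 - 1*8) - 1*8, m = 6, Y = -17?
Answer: 2142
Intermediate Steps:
t = -21 (t = (-5 - 8) - 8 = -13 - 8 = -21)
(t*m)*Y = -21*6*(-17) = -126*(-17) = 2142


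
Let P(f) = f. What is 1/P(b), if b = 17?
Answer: 1/17 ≈ 0.058824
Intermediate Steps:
1/P(b) = 1/17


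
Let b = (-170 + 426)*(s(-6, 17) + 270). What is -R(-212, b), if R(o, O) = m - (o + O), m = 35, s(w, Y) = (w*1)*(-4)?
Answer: 75017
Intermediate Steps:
s(w, Y) = -4*w (s(w, Y) = w*(-4) = -4*w)
b = 75264 (b = (-170 + 426)*(-4*(-6) + 270) = 256*(24 + 270) = 256*294 = 75264)
R(o, O) = 35 - O - o (R(o, O) = 35 - (o + O) = 35 - (O + o) = 35 + (-O - o) = 35 - O - o)
-R(-212, b) = -(35 - 1*75264 - 1*(-212)) = -(35 - 75264 + 212) = -1*(-75017) = 75017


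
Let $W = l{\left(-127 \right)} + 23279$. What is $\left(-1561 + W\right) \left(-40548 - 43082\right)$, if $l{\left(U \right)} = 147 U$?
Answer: $-254987870$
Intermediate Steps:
$W = 4610$ ($W = 147 \left(-127\right) + 23279 = -18669 + 23279 = 4610$)
$\left(-1561 + W\right) \left(-40548 - 43082\right) = \left(-1561 + 4610\right) \left(-40548 - 43082\right) = 3049 \left(-83630\right) = -254987870$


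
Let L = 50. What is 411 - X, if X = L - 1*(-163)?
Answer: 198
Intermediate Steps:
X = 213 (X = 50 - 1*(-163) = 50 + 163 = 213)
411 - X = 411 - 1*213 = 411 - 213 = 198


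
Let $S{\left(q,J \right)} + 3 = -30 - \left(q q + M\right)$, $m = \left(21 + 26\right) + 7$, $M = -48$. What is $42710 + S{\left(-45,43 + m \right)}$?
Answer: $40700$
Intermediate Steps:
$m = 54$ ($m = 47 + 7 = 54$)
$S{\left(q,J \right)} = 15 - q^{2}$ ($S{\left(q,J \right)} = -3 - \left(-18 + q q\right) = -3 - \left(-18 + q^{2}\right) = 15 - q^{2}$)
$42710 + S{\left(-45,43 + m \right)} = 42710 + \left(15 - \left(-45\right)^{2}\right) = 42710 + \left(15 - 2025\right) = 42710 - 2010 = 40700$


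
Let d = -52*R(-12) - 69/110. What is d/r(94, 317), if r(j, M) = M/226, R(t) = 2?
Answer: -1300517/17435 ≈ -74.592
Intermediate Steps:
r(j, M) = M/226 (r(j, M) = M*(1/226) = M/226)
d = -11509/110 (d = -52*2 - 69/110 = -104 - 69*1/110 = -104 - 69/110 = -11509/110 ≈ -104.63)
d/r(94, 317) = -11509/(110*((1/226)*317)) = -11509/(110*317/226) = -11509/110*226/317 = -1300517/17435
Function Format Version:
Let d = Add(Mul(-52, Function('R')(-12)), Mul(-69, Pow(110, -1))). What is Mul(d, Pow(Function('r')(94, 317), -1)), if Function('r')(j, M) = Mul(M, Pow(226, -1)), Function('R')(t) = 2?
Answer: Rational(-1300517, 17435) ≈ -74.592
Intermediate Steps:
Function('r')(j, M) = Mul(Rational(1, 226), M) (Function('r')(j, M) = Mul(M, Rational(1, 226)) = Mul(Rational(1, 226), M))
d = Rational(-11509, 110) (d = Add(Mul(-52, 2), Mul(-69, Pow(110, -1))) = Add(-104, Mul(-69, Rational(1, 110))) = Add(-104, Rational(-69, 110)) = Rational(-11509, 110) ≈ -104.63)
Mul(d, Pow(Function('r')(94, 317), -1)) = Mul(Rational(-11509, 110), Pow(Mul(Rational(1, 226), 317), -1)) = Mul(Rational(-11509, 110), Pow(Rational(317, 226), -1)) = Mul(Rational(-11509, 110), Rational(226, 317)) = Rational(-1300517, 17435)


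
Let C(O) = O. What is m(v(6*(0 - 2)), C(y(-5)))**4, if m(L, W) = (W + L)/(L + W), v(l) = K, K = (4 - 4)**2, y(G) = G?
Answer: 1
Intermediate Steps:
K = 0 (K = 0**2 = 0)
v(l) = 0
m(L, W) = 1 (m(L, W) = (L + W)/(L + W) = 1)
m(v(6*(0 - 2)), C(y(-5)))**4 = 1**4 = 1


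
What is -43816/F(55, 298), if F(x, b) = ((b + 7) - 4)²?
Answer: -43816/90601 ≈ -0.48361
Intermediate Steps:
F(x, b) = (3 + b)² (F(x, b) = ((7 + b) - 4)² = (3 + b)²)
-43816/F(55, 298) = -43816/(3 + 298)² = -43816/(301²) = -43816/90601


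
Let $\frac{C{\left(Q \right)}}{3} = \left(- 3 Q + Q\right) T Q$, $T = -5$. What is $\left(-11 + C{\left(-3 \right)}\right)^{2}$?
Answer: $67081$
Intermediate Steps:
$C{\left(Q \right)} = 30 Q^{2}$ ($C{\left(Q \right)} = 3 \left(- 3 Q + Q\right) \left(-5\right) Q = 3 - 2 Q \left(-5\right) Q = 3 \cdot 10 Q Q = 3 \cdot 10 Q^{2} = 30 Q^{2}$)
$\left(-11 + C{\left(-3 \right)}\right)^{2} = \left(-11 + 30 \left(-3\right)^{2}\right)^{2} = \left(-11 + 30 \cdot 9\right)^{2} = \left(-11 + 270\right)^{2} = 259^{2} = 67081$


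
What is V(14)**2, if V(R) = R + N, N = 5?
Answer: 361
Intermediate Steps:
V(R) = 5 + R (V(R) = R + 5 = 5 + R)
V(14)**2 = (5 + 14)**2 = 19**2 = 361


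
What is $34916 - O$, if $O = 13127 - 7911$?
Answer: $29700$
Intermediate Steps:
$O = 5216$
$34916 - O = 34916 - 5216 = 29700$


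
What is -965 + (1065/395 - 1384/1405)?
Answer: -106920246/110995 ≈ -963.29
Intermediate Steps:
-965 + (1065/395 - 1384/1405) = -965 + (1065*(1/395) - 1384*1/1405) = -965 + (213/79 - 1384/1405) = -965 + 189929/110995 = -106920246/110995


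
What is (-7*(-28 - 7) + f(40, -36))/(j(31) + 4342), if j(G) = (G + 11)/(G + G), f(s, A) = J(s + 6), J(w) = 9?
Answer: 7874/134623 ≈ 0.058489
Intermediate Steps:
f(s, A) = 9
j(G) = (11 + G)/(2*G) (j(G) = (11 + G)/((2*G)) = (11 + G)*(1/(2*G)) = (11 + G)/(2*G))
(-7*(-28 - 7) + f(40, -36))/(j(31) + 4342) = (-7*(-28 - 7) + 9)/((½)*(11 + 31)/31 + 4342) = (-7*(-35) + 9)/((½)*(1/31)*42 + 4342) = (245 + 9)/(21/31 + 4342) = 254/(134623/31) = 254*(31/134623) = 7874/134623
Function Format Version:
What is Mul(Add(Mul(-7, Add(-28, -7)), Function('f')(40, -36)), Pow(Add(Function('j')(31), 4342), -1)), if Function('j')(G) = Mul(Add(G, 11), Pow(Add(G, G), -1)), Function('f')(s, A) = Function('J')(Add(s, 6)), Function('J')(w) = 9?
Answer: Rational(7874, 134623) ≈ 0.058489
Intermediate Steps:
Function('f')(s, A) = 9
Function('j')(G) = Mul(Rational(1, 2), Pow(G, -1), Add(11, G)) (Function('j')(G) = Mul(Add(11, G), Pow(Mul(2, G), -1)) = Mul(Add(11, G), Mul(Rational(1, 2), Pow(G, -1))) = Mul(Rational(1, 2), Pow(G, -1), Add(11, G)))
Mul(Add(Mul(-7, Add(-28, -7)), Function('f')(40, -36)), Pow(Add(Function('j')(31), 4342), -1)) = Mul(Add(Mul(-7, Add(-28, -7)), 9), Pow(Add(Mul(Rational(1, 2), Pow(31, -1), Add(11, 31)), 4342), -1)) = Mul(Add(Mul(-7, -35), 9), Pow(Add(Mul(Rational(1, 2), Rational(1, 31), 42), 4342), -1)) = Mul(Add(245, 9), Pow(Add(Rational(21, 31), 4342), -1)) = Mul(254, Pow(Rational(134623, 31), -1)) = Mul(254, Rational(31, 134623)) = Rational(7874, 134623)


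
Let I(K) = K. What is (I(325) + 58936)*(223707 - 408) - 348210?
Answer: 13232573829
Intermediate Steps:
(I(325) + 58936)*(223707 - 408) - 348210 = (325 + 58936)*(223707 - 408) - 348210 = 59261*223299 - 348210 = 13232922039 - 348210 = 13232573829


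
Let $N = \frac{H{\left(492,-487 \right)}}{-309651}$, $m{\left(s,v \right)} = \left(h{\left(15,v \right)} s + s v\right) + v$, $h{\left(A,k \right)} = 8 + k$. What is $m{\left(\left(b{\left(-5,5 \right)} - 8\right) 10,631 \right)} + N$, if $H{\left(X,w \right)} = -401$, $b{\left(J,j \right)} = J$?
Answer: $- \frac{50927989918}{309651} \approx -1.6447 \cdot 10^{5}$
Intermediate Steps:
$m{\left(s,v \right)} = v + s v + s \left(8 + v\right)$ ($m{\left(s,v \right)} = \left(\left(8 + v\right) s + s v\right) + v = \left(s \left(8 + v\right) + s v\right) + v = \left(s v + s \left(8 + v\right)\right) + v = v + s v + s \left(8 + v\right)$)
$N = \frac{401}{309651}$ ($N = - \frac{401}{-309651} = \left(-401\right) \left(- \frac{1}{309651}\right) = \frac{401}{309651} \approx 0.001295$)
$m{\left(\left(b{\left(-5,5 \right)} - 8\right) 10,631 \right)} + N = \left(631 + \left(-5 - 8\right) 10 \cdot 631 + \left(-5 - 8\right) 10 \left(8 + 631\right)\right) + \frac{401}{309651} = \left(631 + \left(-13\right) 10 \cdot 631 + \left(-13\right) 10 \cdot 639\right) + \frac{401}{309651} = \left(631 - 82030 - 83070\right) + \frac{401}{309651} = -164469 + \frac{401}{309651} = - \frac{50927989918}{309651}$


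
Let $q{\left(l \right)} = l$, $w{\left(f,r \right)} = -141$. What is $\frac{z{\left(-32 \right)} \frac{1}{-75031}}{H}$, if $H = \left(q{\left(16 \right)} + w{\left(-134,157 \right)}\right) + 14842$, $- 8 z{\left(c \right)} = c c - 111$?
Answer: $\frac{83}{803077256} \approx 1.0335 \cdot 10^{-7}$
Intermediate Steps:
$z{\left(c \right)} = \frac{111}{8} - \frac{c^{2}}{8}$ ($z{\left(c \right)} = - \frac{c c - 111}{8} = - \frac{c^{2} - 111}{8} = - \frac{-111 + c^{2}}{8} = \frac{111}{8} - \frac{c^{2}}{8}$)
$H = 14717$ ($H = \left(16 - 141\right) + 14842 = -125 + 14842 = 14717$)
$\frac{z{\left(-32 \right)} \frac{1}{-75031}}{H} = \frac{\left(\frac{111}{8} - \frac{\left(-32\right)^{2}}{8}\right) \frac{1}{-75031}}{14717} = \left(\frac{111}{8} - 128\right) \left(- \frac{1}{75031}\right) \frac{1}{14717} = \left(- \frac{913}{8}\right) \left(- \frac{1}{75031}\right) \frac{1}{14717} = \frac{83}{54568} \cdot \frac{1}{14717} = \frac{83}{803077256}$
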